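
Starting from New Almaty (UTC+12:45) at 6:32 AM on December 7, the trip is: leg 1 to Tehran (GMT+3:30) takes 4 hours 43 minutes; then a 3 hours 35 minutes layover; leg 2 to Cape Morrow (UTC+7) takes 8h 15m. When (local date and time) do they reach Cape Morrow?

Convert departure to UTC: 6:32 AM − 12:45 = 5:47 PM UTC on Dec 6.
Add 4 hours 43 minutes leg 1 → 10:30 PM UTC.
Add 3 hours 35 minutes layover in Tehran → 2:05 AM UTC (Dec 7).
Add 8 hours and 15 minutes leg 2 → 10:20 AM UTC.
Cape Morrow is UTC+7:00, so local arrival = 10:20 AM + 7:00 = 5:20 PM on Dec 7.

5:20 PM on Dec 7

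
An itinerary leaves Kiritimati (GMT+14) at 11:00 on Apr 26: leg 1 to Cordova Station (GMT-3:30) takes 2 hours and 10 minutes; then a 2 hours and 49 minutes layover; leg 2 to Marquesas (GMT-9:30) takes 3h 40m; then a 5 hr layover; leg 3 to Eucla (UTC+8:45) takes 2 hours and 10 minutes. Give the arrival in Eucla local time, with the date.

21:34 on Apr 26

Convert departure to UTC: 11:00 − 14:00 = 21:00 UTC on Apr 25.
Add 2 hours and 10 minutes leg 1 → 23:10 UTC.
Add 2 hours 49 minutes layover in Cordova Station → 01:59 UTC (Apr 26).
Add 3 hours 40 minutes leg 2 → 05:39 UTC.
Add 5 hours layover in Marquesas → 10:39 UTC.
Add 2 hours 10 minutes leg 3 → 12:49 UTC.
Eucla is UTC+8:45, so local arrival = 12:49 + 8:45 = 21:34 on Apr 26.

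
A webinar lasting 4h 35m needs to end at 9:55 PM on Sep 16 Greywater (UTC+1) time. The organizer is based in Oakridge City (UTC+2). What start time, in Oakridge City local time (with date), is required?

6:20 PM on September 16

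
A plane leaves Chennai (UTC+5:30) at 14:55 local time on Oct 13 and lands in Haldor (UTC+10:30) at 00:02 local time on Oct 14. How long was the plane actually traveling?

4 hours 7 minutes

Departure in UTC: 14:55 − 5:30 = 09:25 on Oct 13.
Arrival in UTC: 00:02 − 10:30 = 13:32 on Oct 13.
Elapsed = 13:32 − 09:25 = 4 hours 7 minutes.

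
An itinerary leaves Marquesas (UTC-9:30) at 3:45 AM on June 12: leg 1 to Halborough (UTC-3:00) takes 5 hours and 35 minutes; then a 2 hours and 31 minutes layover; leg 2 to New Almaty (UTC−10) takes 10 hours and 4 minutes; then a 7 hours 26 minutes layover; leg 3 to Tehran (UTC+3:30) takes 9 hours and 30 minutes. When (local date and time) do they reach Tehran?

3:51 AM on June 14

Convert departure to UTC: 3:45 AM + 9:30 = 1:15 PM UTC on Jun 12.
Add 5 hours and 35 minutes leg 1 → 6:50 PM UTC.
Add 2 hours and 31 minutes layover in Halborough → 9:21 PM UTC.
Add 10 hours 4 minutes leg 2 → 7:25 AM UTC (Jun 13).
Add 7 hours and 26 minutes layover in New Almaty → 2:51 PM UTC.
Add 9 hours and 30 minutes leg 3 → 12:21 AM UTC (Jun 14).
Tehran is UTC+3:30, so local arrival = 12:21 AM + 3:30 = 3:51 AM on Jun 14.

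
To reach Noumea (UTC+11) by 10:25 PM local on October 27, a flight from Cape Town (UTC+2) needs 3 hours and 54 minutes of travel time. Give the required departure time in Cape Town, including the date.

9:31 AM on October 27

Target arrival in UTC: 10:25 PM − 11:00 = 11:25 AM on Oct 27.
Subtract 3 hours and 54 minutes → departure 7:31 AM UTC on Oct 27.
Cape Town is UTC+2:00: 7:31 AM + 2:00 = 9:31 AM on Oct 27.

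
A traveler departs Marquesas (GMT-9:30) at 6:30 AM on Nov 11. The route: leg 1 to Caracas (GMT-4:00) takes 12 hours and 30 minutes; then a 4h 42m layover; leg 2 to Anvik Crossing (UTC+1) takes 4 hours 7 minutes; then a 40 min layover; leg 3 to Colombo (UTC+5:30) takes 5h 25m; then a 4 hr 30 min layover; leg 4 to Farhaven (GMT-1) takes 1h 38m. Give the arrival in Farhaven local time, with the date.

12:32 AM on November 13

Convert departure to UTC: 6:30 AM + 9:30 = 4:00 PM UTC on Nov 11.
Add 12 hours 30 minutes leg 1 → 4:30 AM UTC (Nov 12).
Add 4 hours and 42 minutes layover in Caracas → 9:12 AM UTC.
Add 4 hours 7 minutes leg 2 → 1:19 PM UTC.
Add 40 minutes layover in Anvik Crossing → 1:59 PM UTC.
Add 5 hours 25 minutes leg 3 → 7:24 PM UTC.
Add 4 hours 30 minutes layover in Colombo → 11:54 PM UTC.
Add 1 hour and 38 minutes leg 4 → 1:32 AM UTC (Nov 13).
Farhaven is UTC−1:00, so local arrival = 1:32 AM − 1:00 = 12:32 AM on Nov 13.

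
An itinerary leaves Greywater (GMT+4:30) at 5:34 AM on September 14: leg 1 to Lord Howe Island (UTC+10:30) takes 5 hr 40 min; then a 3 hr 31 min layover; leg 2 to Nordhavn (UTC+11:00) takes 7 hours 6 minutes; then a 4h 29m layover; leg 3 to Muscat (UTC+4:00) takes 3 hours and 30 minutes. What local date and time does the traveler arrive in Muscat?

5:20 AM on Sep 15

Convert departure to UTC: 5:34 AM − 4:30 = 1:04 AM UTC on Sep 14.
Add 5 hours and 40 minutes leg 1 → 6:44 AM UTC.
Add 3 hours 31 minutes layover in Lord Howe Island → 10:15 AM UTC.
Add 7 hours 6 minutes leg 2 → 5:21 PM UTC.
Add 4 hours and 29 minutes layover in Nordhavn → 9:50 PM UTC.
Add 3 hours 30 minutes leg 3 → 1:20 AM UTC (Sep 15).
Muscat is UTC+4:00, so local arrival = 1:20 AM + 4:00 = 5:20 AM on Sep 15.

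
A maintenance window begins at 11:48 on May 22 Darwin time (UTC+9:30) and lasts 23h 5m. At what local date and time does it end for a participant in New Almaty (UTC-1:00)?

Convert start to UTC: 11:48 − 9:30 = 02:18 UTC on May 22.
Add 23 hours 5 minutes duration → 01:23 UTC (May 23).
New Almaty is UTC−1:00, so local end time = 01:23 − 1:00 = 00:23 on May 23.

00:23 on May 23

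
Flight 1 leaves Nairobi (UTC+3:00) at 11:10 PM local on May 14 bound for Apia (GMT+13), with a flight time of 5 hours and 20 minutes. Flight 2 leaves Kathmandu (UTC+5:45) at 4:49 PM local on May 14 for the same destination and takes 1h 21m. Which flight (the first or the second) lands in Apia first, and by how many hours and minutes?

the second, by 13 hours 5 minutes

Flight 1 in UTC: 11:10 PM − 3:00 = 8:10 PM on May 14.
+5 hours and 20 minutes → arrive 1:30 AM UTC on May 15.
Flight 2 in UTC: 4:49 PM − 5:45 = 11:04 AM on May 14.
+1 hour 21 minutes → arrive 12:25 PM UTC on May 14.
Flight 2 lands earlier by 13 hours 5 minutes.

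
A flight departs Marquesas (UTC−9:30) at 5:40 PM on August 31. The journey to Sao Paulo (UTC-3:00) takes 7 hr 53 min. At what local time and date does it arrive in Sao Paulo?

8:03 AM on September 1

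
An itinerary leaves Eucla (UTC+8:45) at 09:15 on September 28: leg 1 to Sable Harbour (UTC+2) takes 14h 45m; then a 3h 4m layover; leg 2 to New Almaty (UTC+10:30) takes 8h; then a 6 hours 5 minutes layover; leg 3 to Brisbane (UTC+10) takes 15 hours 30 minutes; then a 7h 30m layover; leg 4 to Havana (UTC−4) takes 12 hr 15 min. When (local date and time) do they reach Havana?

Convert departure to UTC: 09:15 − 8:45 = 00:30 UTC on Sep 28.
Add 14 hours and 45 minutes leg 1 → 15:15 UTC.
Add 3 hours 4 minutes layover in Sable Harbour → 18:19 UTC.
Add 8 hours leg 2 → 02:19 UTC (Sep 29).
Add 6 hours 5 minutes layover in New Almaty → 08:24 UTC.
Add 15 hours 30 minutes leg 3 → 23:54 UTC.
Add 7 hours and 30 minutes layover in Brisbane → 07:24 UTC (Sep 30).
Add 12 hours 15 minutes leg 4 → 19:39 UTC.
Havana is UTC−4:00, so local arrival = 19:39 − 4:00 = 15:39 on Sep 30.

15:39 on September 30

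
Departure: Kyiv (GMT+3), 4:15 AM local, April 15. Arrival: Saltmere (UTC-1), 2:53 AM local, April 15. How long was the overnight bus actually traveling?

Departure in UTC: 4:15 AM − 3:00 = 1:15 AM on Apr 15.
Arrival in UTC: 2:53 AM + 1:00 = 3:53 AM on Apr 15.
Elapsed = 3:53 AM − 1:15 AM = 2 hours 38 minutes.

2 hours 38 minutes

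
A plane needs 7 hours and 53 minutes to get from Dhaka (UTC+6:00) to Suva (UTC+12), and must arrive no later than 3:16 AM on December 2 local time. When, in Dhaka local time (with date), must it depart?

Target arrival in UTC: 3:16 AM − 12:00 = 3:16 PM on Dec 1.
Subtract 7 hours and 53 minutes → departure 7:23 AM UTC on Dec 1.
Dhaka is UTC+6:00: 7:23 AM + 6:00 = 1:23 PM on Dec 1.

1:23 PM on Dec 1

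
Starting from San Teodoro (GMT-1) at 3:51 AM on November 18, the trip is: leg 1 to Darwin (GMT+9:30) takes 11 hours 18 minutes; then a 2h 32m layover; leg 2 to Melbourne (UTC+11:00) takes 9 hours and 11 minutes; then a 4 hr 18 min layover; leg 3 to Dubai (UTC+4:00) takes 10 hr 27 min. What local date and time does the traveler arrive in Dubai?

10:37 PM on Nov 19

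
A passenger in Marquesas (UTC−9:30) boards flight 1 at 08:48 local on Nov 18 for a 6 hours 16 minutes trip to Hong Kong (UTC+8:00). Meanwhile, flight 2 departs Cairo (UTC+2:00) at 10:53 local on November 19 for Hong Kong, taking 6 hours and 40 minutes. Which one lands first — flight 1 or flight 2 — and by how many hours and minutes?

the first, by 14 hours 59 minutes

Flight 1 in UTC: 08:48 + 9:30 = 18:18 on Nov 18.
+6 hours 16 minutes → arrive 00:34 UTC on Nov 19.
Flight 2 in UTC: 10:53 − 2:00 = 08:53 on Nov 19.
+6 hours 40 minutes → arrive 15:33 UTC on Nov 19.
Flight 1 lands earlier by 14 hours 59 minutes.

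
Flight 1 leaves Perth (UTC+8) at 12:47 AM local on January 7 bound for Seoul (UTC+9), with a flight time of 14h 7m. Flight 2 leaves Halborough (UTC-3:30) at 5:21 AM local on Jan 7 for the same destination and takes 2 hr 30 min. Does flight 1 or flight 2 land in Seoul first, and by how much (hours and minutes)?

the first, by 4 hours 27 minutes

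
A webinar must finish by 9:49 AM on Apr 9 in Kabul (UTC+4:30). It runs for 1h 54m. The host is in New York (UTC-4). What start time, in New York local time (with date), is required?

11:25 PM on April 8

Target end time in UTC: 9:49 AM − 4:30 = 5:19 AM on Apr 9.
Subtract 1 hour 54 minutes → start 3:25 AM UTC on Apr 9.
New York is UTC−4:00: 3:25 AM − 4:00 = 11:25 PM on Apr 8.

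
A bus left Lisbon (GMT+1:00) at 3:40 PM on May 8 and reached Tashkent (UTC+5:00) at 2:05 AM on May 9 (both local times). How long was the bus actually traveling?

6 hours 25 minutes

Departure in UTC: 3:40 PM − 1:00 = 2:40 PM on May 8.
Arrival in UTC: 2:05 AM − 5:00 = 9:05 PM on May 8.
Elapsed = 9:05 PM − 2:40 PM = 6 hours 25 minutes.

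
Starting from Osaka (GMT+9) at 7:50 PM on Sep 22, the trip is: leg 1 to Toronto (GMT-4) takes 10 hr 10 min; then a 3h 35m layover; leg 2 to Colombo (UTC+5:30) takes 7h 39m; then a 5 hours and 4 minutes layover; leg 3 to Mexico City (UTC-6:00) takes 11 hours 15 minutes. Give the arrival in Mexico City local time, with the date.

6:33 PM on September 23

Convert departure to UTC: 7:50 PM − 9:00 = 10:50 AM UTC on Sep 22.
Add 10 hours and 10 minutes leg 1 → 9:00 PM UTC.
Add 3 hours 35 minutes layover in Toronto → 12:35 AM UTC (Sep 23).
Add 7 hours 39 minutes leg 2 → 8:14 AM UTC.
Add 5 hours and 4 minutes layover in Colombo → 1:18 PM UTC.
Add 11 hours and 15 minutes leg 3 → 12:33 AM UTC (Sep 24).
Mexico City is UTC−6:00, so local arrival = 12:33 AM − 6:00 = 6:33 PM on Sep 23.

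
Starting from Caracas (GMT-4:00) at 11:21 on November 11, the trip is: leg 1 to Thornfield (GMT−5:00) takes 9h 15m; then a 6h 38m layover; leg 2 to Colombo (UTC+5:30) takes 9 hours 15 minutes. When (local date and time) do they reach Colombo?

Convert departure to UTC: 11:21 + 4:00 = 15:21 UTC on Nov 11.
Add 9 hours 15 minutes leg 1 → 00:36 UTC (Nov 12).
Add 6 hours 38 minutes layover in Thornfield → 07:14 UTC.
Add 9 hours 15 minutes leg 2 → 16:29 UTC.
Colombo is UTC+5:30, so local arrival = 16:29 + 5:30 = 21:59 on Nov 12.

21:59 on November 12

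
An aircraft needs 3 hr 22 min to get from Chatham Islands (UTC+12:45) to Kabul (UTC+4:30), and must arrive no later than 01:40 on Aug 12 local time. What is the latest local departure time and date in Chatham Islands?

06:33 on August 12

Target arrival in UTC: 01:40 − 4:30 = 21:10 on Aug 11.
Subtract 3 hours and 22 minutes → departure 17:48 UTC on Aug 11.
Chatham Islands is UTC+12:45: 17:48 + 12:45 = 06:33 on Aug 12.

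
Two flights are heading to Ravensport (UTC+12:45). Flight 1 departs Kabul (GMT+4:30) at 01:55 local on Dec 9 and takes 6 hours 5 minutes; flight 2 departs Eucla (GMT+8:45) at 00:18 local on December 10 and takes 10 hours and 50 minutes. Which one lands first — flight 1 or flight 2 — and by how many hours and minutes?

the first, by 22 hours 53 minutes

Flight 1 in UTC: 01:55 − 4:30 = 21:25 on Dec 8.
+6 hours 5 minutes → arrive 03:30 UTC on Dec 9.
Flight 2 in UTC: 00:18 − 8:45 = 15:33 on Dec 9.
+10 hours and 50 minutes → arrive 02:23 UTC on Dec 10.
Flight 1 lands earlier by 22 hours 53 minutes.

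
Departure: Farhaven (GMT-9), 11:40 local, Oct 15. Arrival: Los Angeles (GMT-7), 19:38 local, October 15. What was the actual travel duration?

5 hours 58 minutes

Los Angeles is 2:00 ahead of Farhaven.
Clock-face elapsed time (ignoring zones) is 7 hours 58 minutes.
Actual elapsed = 7 hours 58 minutes − 2:00 = 5 hours 58 minutes.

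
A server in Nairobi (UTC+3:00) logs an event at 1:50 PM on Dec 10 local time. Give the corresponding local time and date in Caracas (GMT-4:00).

Caracas is 7:00 behind Nairobi.
Shift by the zone difference: 1:50 PM − 7:00 = 6:50 AM on Dec 10 in Caracas.

6:50 AM on Dec 10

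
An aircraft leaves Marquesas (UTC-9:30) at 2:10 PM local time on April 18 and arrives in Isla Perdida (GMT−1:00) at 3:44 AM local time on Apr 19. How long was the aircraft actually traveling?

Departure in UTC: 2:10 PM + 9:30 = 11:40 PM on Apr 18.
Arrival in UTC: 3:44 AM + 1:00 = 4:44 AM on Apr 19.
Elapsed = 4:44 AM − 11:40 PM (+1 day) = 5 hours 4 minutes.

5 hours 4 minutes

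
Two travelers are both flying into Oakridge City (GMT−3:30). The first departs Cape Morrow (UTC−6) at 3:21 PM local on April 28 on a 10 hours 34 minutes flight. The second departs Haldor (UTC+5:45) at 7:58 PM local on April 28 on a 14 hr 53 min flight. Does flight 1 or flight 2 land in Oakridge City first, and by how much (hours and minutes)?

Flight 1 in UTC: 3:21 PM + 6:00 = 9:21 PM on Apr 28.
+10 hours 34 minutes → arrive 7:55 AM UTC on Apr 29.
Flight 2 in UTC: 7:58 PM − 5:45 = 2:13 PM on Apr 28.
+14 hours and 53 minutes → arrive 5:06 AM UTC on Apr 29.
Flight 2 lands earlier by 2 hours 49 minutes.

the second, by 2 hours 49 minutes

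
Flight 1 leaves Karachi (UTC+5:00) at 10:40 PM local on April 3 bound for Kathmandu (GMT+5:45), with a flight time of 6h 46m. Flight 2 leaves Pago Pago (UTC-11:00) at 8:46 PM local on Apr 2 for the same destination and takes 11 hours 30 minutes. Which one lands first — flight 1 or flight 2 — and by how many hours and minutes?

the second, by 5 hours 10 minutes

Flight 1 in UTC: 10:40 PM − 5:00 = 5:40 PM on Apr 3.
+6 hours 46 minutes → arrive 12:26 AM UTC on Apr 4.
Flight 2 in UTC: 8:46 PM + 11:00 = 7:46 AM on Apr 3.
+11 hours 30 minutes → arrive 7:16 PM UTC on Apr 3.
Flight 2 lands earlier by 5 hours 10 minutes.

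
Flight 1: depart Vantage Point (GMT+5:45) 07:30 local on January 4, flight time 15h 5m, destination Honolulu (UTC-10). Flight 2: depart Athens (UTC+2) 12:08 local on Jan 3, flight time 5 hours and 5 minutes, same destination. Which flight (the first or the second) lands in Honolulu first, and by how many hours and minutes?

Flight 1 in UTC: 07:30 − 5:45 = 01:45 on Jan 4.
+15 hours 5 minutes → arrive 16:50 UTC on Jan 4.
Flight 2 in UTC: 12:08 − 2:00 = 10:08 on Jan 3.
+5 hours and 5 minutes → arrive 15:13 UTC on Jan 3.
Flight 2 lands earlier by 25 hours 37 minutes.

the second, by 25 hours 37 minutes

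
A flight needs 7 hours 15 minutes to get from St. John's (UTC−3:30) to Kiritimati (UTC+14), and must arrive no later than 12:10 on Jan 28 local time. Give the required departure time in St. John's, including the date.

Target arrival in UTC: 12:10 − 14:00 = 22:10 on Jan 27.
Subtract 7 hours 15 minutes → departure 14:55 UTC on Jan 27.
St. John's is UTC−3:30: 14:55 − 3:30 = 11:25 on Jan 27.

11:25 on Jan 27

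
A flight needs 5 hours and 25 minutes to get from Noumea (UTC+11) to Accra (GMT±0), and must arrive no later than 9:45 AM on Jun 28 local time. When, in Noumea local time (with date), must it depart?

3:20 PM on June 28

Target arrival is already UTC: 9:45 AM on Jun 28.
Subtract 5 hours and 25 minutes → departure 4:20 AM UTC on Jun 28.
Noumea is UTC+11:00: 4:20 AM + 11:00 = 3:20 PM on Jun 28.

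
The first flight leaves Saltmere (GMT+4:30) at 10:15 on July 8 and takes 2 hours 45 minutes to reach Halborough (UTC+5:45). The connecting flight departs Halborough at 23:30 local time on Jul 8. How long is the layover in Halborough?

Convert departure to UTC: 10:15 − 4:30 = 05:45 UTC on Jul 8.
Add 2 hours 45 minutes flight time → 08:30 UTC.
Halborough is UTC+5:45, so local arrival = 08:30 + 5:45 = 14:15 on Jul 8.
Layover = 23:30 − 14:15 = 9 hours 15 minutes.

9 hours 15 minutes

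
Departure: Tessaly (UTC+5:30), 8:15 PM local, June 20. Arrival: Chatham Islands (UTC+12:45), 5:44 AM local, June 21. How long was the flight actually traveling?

2 hours 14 minutes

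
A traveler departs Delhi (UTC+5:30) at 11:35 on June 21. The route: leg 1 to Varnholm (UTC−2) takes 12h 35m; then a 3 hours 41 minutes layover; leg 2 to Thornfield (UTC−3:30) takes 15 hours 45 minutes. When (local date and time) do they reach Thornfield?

10:36 on Jun 22

Convert departure to UTC: 11:35 − 5:30 = 06:05 UTC on Jun 21.
Add 12 hours and 35 minutes leg 1 → 18:40 UTC.
Add 3 hours and 41 minutes layover in Varnholm → 22:21 UTC.
Add 15 hours 45 minutes leg 2 → 14:06 UTC (Jun 22).
Thornfield is UTC−3:30, so local arrival = 14:06 − 3:30 = 10:36 on Jun 22.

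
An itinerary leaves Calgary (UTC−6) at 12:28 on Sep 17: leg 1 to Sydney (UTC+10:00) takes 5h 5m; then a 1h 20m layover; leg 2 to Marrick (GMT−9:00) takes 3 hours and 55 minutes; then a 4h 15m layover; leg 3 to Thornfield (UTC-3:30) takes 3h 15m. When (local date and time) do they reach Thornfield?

Convert departure to UTC: 12:28 + 6:00 = 18:28 UTC on Sep 17.
Add 5 hours and 5 minutes leg 1 → 23:33 UTC.
Add 1 hour and 20 minutes layover in Sydney → 00:53 UTC (Sep 18).
Add 3 hours 55 minutes leg 2 → 04:48 UTC.
Add 4 hours 15 minutes layover in Marrick → 09:03 UTC.
Add 3 hours and 15 minutes leg 3 → 12:18 UTC.
Thornfield is UTC−3:30, so local arrival = 12:18 − 3:30 = 08:48 on Sep 18.

08:48 on September 18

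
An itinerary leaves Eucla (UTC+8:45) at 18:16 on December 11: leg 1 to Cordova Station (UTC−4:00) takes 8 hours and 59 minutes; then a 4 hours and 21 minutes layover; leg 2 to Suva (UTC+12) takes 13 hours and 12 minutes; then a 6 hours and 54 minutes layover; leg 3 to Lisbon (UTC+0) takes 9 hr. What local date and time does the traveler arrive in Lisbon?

Convert departure to UTC: 18:16 − 8:45 = 09:31 UTC on Dec 11.
Add 8 hours 59 minutes leg 1 → 18:30 UTC.
Add 4 hours and 21 minutes layover in Cordova Station → 22:51 UTC.
Add 13 hours 12 minutes leg 2 → 12:03 UTC (Dec 12).
Add 6 hours and 54 minutes layover in Suva → 18:57 UTC.
Add 9 hours leg 3 → 03:57 UTC (Dec 13).
Lisbon is UTC+0, so local arrival is the same: 03:57 on Dec 13.

03:57 on December 13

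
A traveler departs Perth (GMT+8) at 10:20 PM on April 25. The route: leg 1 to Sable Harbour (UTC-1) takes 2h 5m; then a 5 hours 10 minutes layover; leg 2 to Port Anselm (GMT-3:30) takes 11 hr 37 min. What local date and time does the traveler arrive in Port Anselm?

5:42 AM on April 26

Convert departure to UTC: 10:20 PM − 8:00 = 2:20 PM UTC on Apr 25.
Add 2 hours 5 minutes leg 1 → 4:25 PM UTC.
Add 5 hours and 10 minutes layover in Sable Harbour → 9:35 PM UTC.
Add 11 hours and 37 minutes leg 2 → 9:12 AM UTC (Apr 26).
Port Anselm is UTC−3:30, so local arrival = 9:12 AM − 3:30 = 5:42 AM on Apr 26.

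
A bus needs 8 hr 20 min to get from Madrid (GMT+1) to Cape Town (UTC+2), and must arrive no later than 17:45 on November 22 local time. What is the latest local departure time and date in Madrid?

Target arrival in UTC: 17:45 − 2:00 = 15:45 on Nov 22.
Subtract 8 hours and 20 minutes → departure 07:25 UTC on Nov 22.
Madrid is UTC+1:00: 07:25 + 1:00 = 08:25 on Nov 22.

08:25 on Nov 22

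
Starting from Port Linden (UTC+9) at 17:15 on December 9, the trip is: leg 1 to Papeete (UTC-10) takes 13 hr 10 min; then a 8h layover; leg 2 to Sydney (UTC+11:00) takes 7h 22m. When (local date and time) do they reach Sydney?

Convert departure to UTC: 17:15 − 9:00 = 08:15 UTC on Dec 9.
Add 13 hours and 10 minutes leg 1 → 21:25 UTC.
Add 8 hours layover in Papeete → 05:25 UTC (Dec 10).
Add 7 hours and 22 minutes leg 2 → 12:47 UTC.
Sydney is UTC+11:00, so local arrival = 12:47 + 11:00 = 23:47 on Dec 10.

23:47 on December 10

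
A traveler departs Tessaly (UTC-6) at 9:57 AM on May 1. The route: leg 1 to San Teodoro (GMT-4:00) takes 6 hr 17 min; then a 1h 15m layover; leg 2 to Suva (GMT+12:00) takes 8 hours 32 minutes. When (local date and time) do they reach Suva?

8:01 PM on May 2

Convert departure to UTC: 9:57 AM + 6:00 = 3:57 PM UTC on May 1.
Add 6 hours 17 minutes leg 1 → 10:14 PM UTC.
Add 1 hour 15 minutes layover in San Teodoro → 11:29 PM UTC.
Add 8 hours and 32 minutes leg 2 → 8:01 AM UTC (May 2).
Suva is UTC+12:00, so local arrival = 8:01 AM + 12:00 = 8:01 PM on May 2.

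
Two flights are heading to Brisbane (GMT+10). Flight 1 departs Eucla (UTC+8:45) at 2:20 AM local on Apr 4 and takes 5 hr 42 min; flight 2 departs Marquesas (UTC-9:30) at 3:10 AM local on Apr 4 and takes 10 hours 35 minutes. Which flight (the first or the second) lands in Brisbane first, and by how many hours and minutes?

Flight 1 in UTC: 2:20 AM − 8:45 = 5:35 PM on Apr 3.
+5 hours and 42 minutes → arrive 11:17 PM UTC on Apr 3.
Flight 2 in UTC: 3:10 AM + 9:30 = 12:40 PM on Apr 4.
+10 hours 35 minutes → arrive 11:15 PM UTC on Apr 4.
Flight 1 lands earlier by 23 hours 58 minutes.

the first, by 23 hours 58 minutes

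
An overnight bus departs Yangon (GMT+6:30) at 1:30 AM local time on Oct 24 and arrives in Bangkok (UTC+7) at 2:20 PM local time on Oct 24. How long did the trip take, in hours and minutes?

12 hours 20 minutes

Bangkok is 0:30 ahead of Yangon.
Clock-face elapsed time (ignoring zones) is 12 hours 50 minutes.
Actual elapsed = 12 hours 50 minutes − 0:30 = 12 hours 20 minutes.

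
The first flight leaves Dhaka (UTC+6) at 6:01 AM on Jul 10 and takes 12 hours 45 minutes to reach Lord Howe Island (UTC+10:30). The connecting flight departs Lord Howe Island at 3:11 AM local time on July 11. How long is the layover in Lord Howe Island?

3 hours 55 minutes

Convert departure to UTC: 6:01 AM − 6:00 = 12:01 AM UTC on Jul 10.
Add 12 hours and 45 minutes flight time → 12:46 PM UTC.
Lord Howe Island is UTC+10:30, so local arrival = 12:46 PM + 10:30 = 11:16 PM on Jul 10.
Layover = 3:11 AM − 11:16 PM (+1 day) = 3 hours 55 minutes.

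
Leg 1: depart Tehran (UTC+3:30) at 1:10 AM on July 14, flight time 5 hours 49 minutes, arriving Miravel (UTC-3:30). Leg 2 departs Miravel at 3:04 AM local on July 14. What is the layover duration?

Convert departure to UTC: 1:10 AM − 3:30 = 9:40 PM UTC on Jul 13.
Add 5 hours and 49 minutes flight time → 3:29 AM UTC (Jul 14).
Miravel is UTC−3:30, so local arrival = 3:29 AM − 3:30 = 11:59 PM on Jul 13.
Layover = 3:04 AM − 11:59 PM (+1 day) = 3 hours 5 minutes.

3 hours 5 minutes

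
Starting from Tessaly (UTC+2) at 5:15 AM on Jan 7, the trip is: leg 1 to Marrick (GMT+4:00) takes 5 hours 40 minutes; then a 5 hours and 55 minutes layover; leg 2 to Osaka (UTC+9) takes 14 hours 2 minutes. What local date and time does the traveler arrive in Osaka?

1:52 PM on January 8

Convert departure to UTC: 5:15 AM − 2:00 = 3:15 AM UTC on Jan 7.
Add 5 hours and 40 minutes leg 1 → 8:55 AM UTC.
Add 5 hours 55 minutes layover in Marrick → 2:50 PM UTC.
Add 14 hours and 2 minutes leg 2 → 4:52 AM UTC (Jan 8).
Osaka is UTC+9:00, so local arrival = 4:52 AM + 9:00 = 1:52 PM on Jan 8.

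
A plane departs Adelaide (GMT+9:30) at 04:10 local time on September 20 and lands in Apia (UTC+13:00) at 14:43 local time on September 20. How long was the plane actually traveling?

Apia is 3:30 ahead of Adelaide.
Clock-face elapsed time (ignoring zones) is 10 hours 33 minutes.
Actual elapsed = 10 hours 33 minutes − 3:30 = 7 hours 3 minutes.

7 hours 3 minutes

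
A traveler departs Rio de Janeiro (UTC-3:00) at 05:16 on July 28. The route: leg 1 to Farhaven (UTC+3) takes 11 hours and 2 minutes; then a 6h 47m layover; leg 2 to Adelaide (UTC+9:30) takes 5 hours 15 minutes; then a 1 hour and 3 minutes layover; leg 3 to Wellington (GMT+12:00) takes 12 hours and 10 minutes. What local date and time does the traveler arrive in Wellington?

Convert departure to UTC: 05:16 + 3:00 = 08:16 UTC on Jul 28.
Add 11 hours 2 minutes leg 1 → 19:18 UTC.
Add 6 hours 47 minutes layover in Farhaven → 02:05 UTC (Jul 29).
Add 5 hours 15 minutes leg 2 → 07:20 UTC.
Add 1 hour and 3 minutes layover in Adelaide → 08:23 UTC.
Add 12 hours 10 minutes leg 3 → 20:33 UTC.
Wellington is UTC+12:00, so local arrival = 20:33 + 12:00 = 08:33 on Jul 30.

08:33 on July 30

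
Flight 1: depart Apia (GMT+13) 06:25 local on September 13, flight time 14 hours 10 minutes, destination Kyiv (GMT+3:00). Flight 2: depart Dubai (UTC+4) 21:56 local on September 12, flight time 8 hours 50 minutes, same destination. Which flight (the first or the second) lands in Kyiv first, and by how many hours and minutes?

the second, by 4 hours 49 minutes

Flight 1 in UTC: 06:25 − 13:00 = 17:25 on Sep 12.
+14 hours 10 minutes → arrive 07:35 UTC on Sep 13.
Flight 2 in UTC: 21:56 − 4:00 = 17:56 on Sep 12.
+8 hours and 50 minutes → arrive 02:46 UTC on Sep 13.
Flight 2 lands earlier by 4 hours 49 minutes.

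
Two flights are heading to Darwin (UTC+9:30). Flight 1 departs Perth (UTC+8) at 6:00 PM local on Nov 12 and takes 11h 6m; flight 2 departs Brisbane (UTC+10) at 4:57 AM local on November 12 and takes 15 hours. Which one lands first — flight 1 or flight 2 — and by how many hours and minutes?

the second, by 11 hours 9 minutes

Flight 1 in UTC: 6:00 PM − 8:00 = 10:00 AM on Nov 12.
+11 hours 6 minutes → arrive 9:06 PM UTC on Nov 12.
Flight 2 in UTC: 4:57 AM − 10:00 = 6:57 PM on Nov 11.
+15 hours → arrive 9:57 AM UTC on Nov 12.
Flight 2 lands earlier by 11 hours 9 minutes.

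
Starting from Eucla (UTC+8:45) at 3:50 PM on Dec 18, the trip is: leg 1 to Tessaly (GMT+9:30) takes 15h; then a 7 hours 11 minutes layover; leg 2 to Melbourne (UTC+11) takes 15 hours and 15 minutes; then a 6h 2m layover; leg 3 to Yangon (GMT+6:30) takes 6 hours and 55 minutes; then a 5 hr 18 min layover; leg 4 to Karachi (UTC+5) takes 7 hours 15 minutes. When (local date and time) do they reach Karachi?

Convert departure to UTC: 3:50 PM − 8:45 = 7:05 AM UTC on Dec 18.
Add 15 hours leg 1 → 10:05 PM UTC.
Add 7 hours 11 minutes layover in Tessaly → 5:16 AM UTC (Dec 19).
Add 15 hours and 15 minutes leg 2 → 8:31 PM UTC.
Add 6 hours and 2 minutes layover in Melbourne → 2:33 AM UTC (Dec 20).
Add 6 hours 55 minutes leg 3 → 9:28 AM UTC.
Add 5 hours 18 minutes layover in Yangon → 2:46 PM UTC.
Add 7 hours 15 minutes leg 4 → 10:01 PM UTC.
Karachi is UTC+5:00, so local arrival = 10:01 PM + 5:00 = 3:01 AM on Dec 21.

3:01 AM on December 21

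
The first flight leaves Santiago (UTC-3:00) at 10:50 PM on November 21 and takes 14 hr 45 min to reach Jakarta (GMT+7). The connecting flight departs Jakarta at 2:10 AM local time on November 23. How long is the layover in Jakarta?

2 hours 35 minutes

Convert departure to UTC: 10:50 PM + 3:00 = 1:50 AM UTC on Nov 22.
Add 14 hours 45 minutes flight time → 4:35 PM UTC.
Jakarta is UTC+7:00, so local arrival = 4:35 PM + 7:00 = 11:35 PM on Nov 22.
Layover = 2:10 AM − 11:35 PM (+1 day) = 2 hours 35 minutes.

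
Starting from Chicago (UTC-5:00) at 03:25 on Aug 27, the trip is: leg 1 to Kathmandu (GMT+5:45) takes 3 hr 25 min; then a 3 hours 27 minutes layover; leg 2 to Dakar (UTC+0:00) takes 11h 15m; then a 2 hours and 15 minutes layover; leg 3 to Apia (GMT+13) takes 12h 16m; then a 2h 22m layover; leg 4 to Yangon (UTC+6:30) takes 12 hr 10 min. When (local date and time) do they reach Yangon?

Convert departure to UTC: 03:25 + 5:00 = 08:25 UTC on Aug 27.
Add 3 hours 25 minutes leg 1 → 11:50 UTC.
Add 3 hours and 27 minutes layover in Kathmandu → 15:17 UTC.
Add 11 hours 15 minutes leg 2 → 02:32 UTC (Aug 28).
Add 2 hours and 15 minutes layover in Dakar → 04:47 UTC.
Add 12 hours and 16 minutes leg 3 → 17:03 UTC.
Add 2 hours and 22 minutes layover in Apia → 19:25 UTC.
Add 12 hours and 10 minutes leg 4 → 07:35 UTC (Aug 29).
Yangon is UTC+6:30, so local arrival = 07:35 + 6:30 = 14:05 on Aug 29.

14:05 on Aug 29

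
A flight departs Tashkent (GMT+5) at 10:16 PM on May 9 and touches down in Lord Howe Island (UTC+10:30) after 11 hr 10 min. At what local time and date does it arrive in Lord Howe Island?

Convert departure to UTC: 10:16 PM − 5:00 = 5:16 PM UTC on May 9.
Add 11 hours and 10 minutes travel time → 4:26 AM UTC (May 10).
Lord Howe Island is UTC+10:30, so local arrival = 4:26 AM + 10:30 = 2:56 PM on May 10.

2:56 PM on May 10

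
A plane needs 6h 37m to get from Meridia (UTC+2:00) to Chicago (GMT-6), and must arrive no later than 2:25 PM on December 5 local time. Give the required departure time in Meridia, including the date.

3:48 PM on December 5

Target arrival in UTC: 2:25 PM + 6:00 = 8:25 PM on Dec 5.
Subtract 6 hours 37 minutes → departure 1:48 PM UTC on Dec 5.
Meridia is UTC+2:00: 1:48 PM + 2:00 = 3:48 PM on Dec 5.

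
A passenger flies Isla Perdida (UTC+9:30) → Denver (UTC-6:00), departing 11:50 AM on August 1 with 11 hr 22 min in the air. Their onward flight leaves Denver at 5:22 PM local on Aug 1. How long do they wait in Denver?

9 hours 40 minutes

Convert departure to UTC: 11:50 AM − 9:30 = 2:20 AM UTC on Aug 1.
Add 11 hours 22 minutes flight time → 1:42 PM UTC.
Denver is UTC−6:00, so local arrival = 1:42 PM − 6:00 = 7:42 AM on Aug 1.
Layover = 5:22 PM − 7:42 AM = 9 hours 40 minutes.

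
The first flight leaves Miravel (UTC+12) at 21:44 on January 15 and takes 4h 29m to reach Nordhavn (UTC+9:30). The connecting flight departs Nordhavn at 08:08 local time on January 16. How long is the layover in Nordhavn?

Convert departure to UTC: 21:44 − 12:00 = 09:44 UTC on Jan 15.
Add 4 hours 29 minutes flight time → 14:13 UTC.
Nordhavn is UTC+9:30, so local arrival = 14:13 + 9:30 = 23:43 on Jan 15.
Layover = 08:08 − 23:43 (+1 day) = 8 hours 25 minutes.

8 hours 25 minutes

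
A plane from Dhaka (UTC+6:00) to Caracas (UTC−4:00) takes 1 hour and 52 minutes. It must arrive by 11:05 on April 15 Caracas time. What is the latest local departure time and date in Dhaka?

Target arrival in UTC: 11:05 + 4:00 = 15:05 on Apr 15.
Subtract 1 hour and 52 minutes → departure 13:13 UTC on Apr 15.
Dhaka is UTC+6:00: 13:13 + 6:00 = 19:13 on Apr 15.

19:13 on April 15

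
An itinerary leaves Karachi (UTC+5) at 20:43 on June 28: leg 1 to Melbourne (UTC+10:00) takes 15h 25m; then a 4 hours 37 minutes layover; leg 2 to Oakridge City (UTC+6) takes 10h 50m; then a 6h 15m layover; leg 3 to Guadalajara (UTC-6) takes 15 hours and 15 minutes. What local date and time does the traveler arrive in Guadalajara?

Convert departure to UTC: 20:43 − 5:00 = 15:43 UTC on Jun 28.
Add 15 hours and 25 minutes leg 1 → 07:08 UTC (Jun 29).
Add 4 hours and 37 minutes layover in Melbourne → 11:45 UTC.
Add 10 hours and 50 minutes leg 2 → 22:35 UTC.
Add 6 hours and 15 minutes layover in Oakridge City → 04:50 UTC (Jun 30).
Add 15 hours and 15 minutes leg 3 → 20:05 UTC.
Guadalajara is UTC−6:00, so local arrival = 20:05 − 6:00 = 14:05 on Jun 30.

14:05 on Jun 30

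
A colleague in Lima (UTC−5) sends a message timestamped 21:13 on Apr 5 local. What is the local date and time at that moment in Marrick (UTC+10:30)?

12:43 on April 6

In UTC: 21:13 + 5:00 = 02:13 on Apr 6.
Marrick is UTC+10:30: 02:13 + 10:30 = 12:43 on Apr 6.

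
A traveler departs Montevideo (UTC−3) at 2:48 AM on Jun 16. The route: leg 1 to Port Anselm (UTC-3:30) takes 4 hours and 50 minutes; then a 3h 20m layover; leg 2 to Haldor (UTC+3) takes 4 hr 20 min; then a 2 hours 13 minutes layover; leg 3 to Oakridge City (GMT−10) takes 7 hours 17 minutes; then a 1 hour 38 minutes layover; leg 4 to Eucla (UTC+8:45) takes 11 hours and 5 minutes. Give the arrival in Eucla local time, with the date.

1:16 AM on Jun 18

Convert departure to UTC: 2:48 AM + 3:00 = 5:48 AM UTC on Jun 16.
Add 4 hours 50 minutes leg 1 → 10:38 AM UTC.
Add 3 hours and 20 minutes layover in Port Anselm → 1:58 PM UTC.
Add 4 hours 20 minutes leg 2 → 6:18 PM UTC.
Add 2 hours 13 minutes layover in Haldor → 8:31 PM UTC.
Add 7 hours and 17 minutes leg 3 → 3:48 AM UTC (Jun 17).
Add 1 hour 38 minutes layover in Oakridge City → 5:26 AM UTC.
Add 11 hours and 5 minutes leg 4 → 4:31 PM UTC.
Eucla is UTC+8:45, so local arrival = 4:31 PM + 8:45 = 1:16 AM on Jun 18.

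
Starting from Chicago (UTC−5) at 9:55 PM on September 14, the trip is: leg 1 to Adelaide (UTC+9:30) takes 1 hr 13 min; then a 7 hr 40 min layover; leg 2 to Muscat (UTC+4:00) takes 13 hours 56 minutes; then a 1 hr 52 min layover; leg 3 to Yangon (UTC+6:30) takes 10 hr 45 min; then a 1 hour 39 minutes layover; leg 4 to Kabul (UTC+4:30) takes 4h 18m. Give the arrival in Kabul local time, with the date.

Convert departure to UTC: 9:55 PM + 5:00 = 2:55 AM UTC on Sep 15.
Add 1 hour and 13 minutes leg 1 → 4:08 AM UTC.
Add 7 hours and 40 minutes layover in Adelaide → 11:48 AM UTC.
Add 13 hours and 56 minutes leg 2 → 1:44 AM UTC (Sep 16).
Add 1 hour and 52 minutes layover in Muscat → 3:36 AM UTC.
Add 10 hours 45 minutes leg 3 → 2:21 PM UTC.
Add 1 hour 39 minutes layover in Yangon → 4:00 PM UTC.
Add 4 hours 18 minutes leg 4 → 8:18 PM UTC.
Kabul is UTC+4:30, so local arrival = 8:18 PM + 4:30 = 12:48 AM on Sep 17.

12:48 AM on September 17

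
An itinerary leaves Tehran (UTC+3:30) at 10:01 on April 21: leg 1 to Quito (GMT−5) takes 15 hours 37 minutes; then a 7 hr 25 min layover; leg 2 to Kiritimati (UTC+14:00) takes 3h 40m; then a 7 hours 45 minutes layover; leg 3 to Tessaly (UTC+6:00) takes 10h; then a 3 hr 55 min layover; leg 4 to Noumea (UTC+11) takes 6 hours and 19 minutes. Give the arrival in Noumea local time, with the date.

Convert departure to UTC: 10:01 − 3:30 = 06:31 UTC on Apr 21.
Add 15 hours and 37 minutes leg 1 → 22:08 UTC.
Add 7 hours 25 minutes layover in Quito → 05:33 UTC (Apr 22).
Add 3 hours 40 minutes leg 2 → 09:13 UTC.
Add 7 hours 45 minutes layover in Kiritimati → 16:58 UTC.
Add 10 hours leg 3 → 02:58 UTC (Apr 23).
Add 3 hours 55 minutes layover in Tessaly → 06:53 UTC.
Add 6 hours and 19 minutes leg 4 → 13:12 UTC.
Noumea is UTC+11:00, so local arrival = 13:12 + 11:00 = 00:12 on Apr 24.

00:12 on April 24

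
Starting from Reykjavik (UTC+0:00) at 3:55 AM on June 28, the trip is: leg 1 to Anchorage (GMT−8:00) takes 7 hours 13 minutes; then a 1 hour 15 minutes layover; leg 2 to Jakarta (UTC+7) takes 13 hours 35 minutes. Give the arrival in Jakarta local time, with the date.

Reykjavik is at UTC+0, so departure is already 3:55 AM UTC on Jun 28.
Add 7 hours 13 minutes leg 1 → 11:08 AM UTC.
Add 1 hour and 15 minutes layover in Anchorage → 12:23 PM UTC.
Add 13 hours 35 minutes leg 2 → 1:58 AM UTC (Jun 29).
Jakarta is UTC+7:00, so local arrival = 1:58 AM + 7:00 = 8:58 AM on Jun 29.

8:58 AM on Jun 29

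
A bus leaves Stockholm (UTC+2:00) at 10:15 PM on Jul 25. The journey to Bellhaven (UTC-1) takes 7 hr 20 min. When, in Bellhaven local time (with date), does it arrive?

2:35 AM on Jul 26

Convert departure to UTC: 10:15 PM − 2:00 = 8:15 PM UTC on Jul 25.
Add 7 hours 20 minutes travel time → 3:35 AM UTC (Jul 26).
Bellhaven is UTC−1:00, so local arrival = 3:35 AM − 1:00 = 2:35 AM on Jul 26.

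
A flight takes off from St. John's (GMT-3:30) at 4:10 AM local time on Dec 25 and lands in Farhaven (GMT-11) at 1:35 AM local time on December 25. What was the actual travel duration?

4 hours 55 minutes

Farhaven is 7:30 behind St. John's.
Clock-face elapsed time (ignoring zones) is −2 hours 35 minutes.
Actual elapsed = −2 hours 35 minutes + 7:30 = 4 hours 55 minutes.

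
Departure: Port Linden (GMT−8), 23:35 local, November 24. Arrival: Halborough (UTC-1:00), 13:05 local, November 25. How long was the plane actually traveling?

6 hours 30 minutes

Departure in UTC: 23:35 + 8:00 = 07:35 on Nov 25.
Arrival in UTC: 13:05 + 1:00 = 14:05 on Nov 25.
Elapsed = 14:05 − 07:35 = 6 hours 30 minutes.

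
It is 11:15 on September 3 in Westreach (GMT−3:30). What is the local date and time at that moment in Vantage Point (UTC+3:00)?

Vantage Point is 6:30 ahead of Westreach.
Shift by the zone difference: 11:15 + 6:30 = 17:45 on Sep 3 in Vantage Point.

17:45 on Sep 3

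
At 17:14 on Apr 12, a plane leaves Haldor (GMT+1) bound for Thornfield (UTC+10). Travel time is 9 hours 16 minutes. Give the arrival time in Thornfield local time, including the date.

Convert departure to UTC: 17:14 − 1:00 = 16:14 UTC on Apr 12.
Add 9 hours 16 minutes travel time → 01:30 UTC (Apr 13).
Thornfield is UTC+10:00, so local arrival = 01:30 + 10:00 = 11:30 on Apr 13.

11:30 on April 13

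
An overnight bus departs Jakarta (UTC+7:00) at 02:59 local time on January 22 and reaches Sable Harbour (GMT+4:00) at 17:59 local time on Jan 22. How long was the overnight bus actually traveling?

Sable Harbour is 3:00 behind Jakarta.
Clock-face elapsed time (ignoring zones) is 15 hours.
Actual elapsed = 15 hours + 3:00 = 18 hours.

18 hours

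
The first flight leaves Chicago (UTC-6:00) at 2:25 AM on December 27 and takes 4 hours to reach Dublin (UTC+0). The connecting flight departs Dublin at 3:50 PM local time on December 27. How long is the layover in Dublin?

Convert departure to UTC: 2:25 AM + 6:00 = 8:25 AM UTC on Dec 27.
Add 4 hours flight time → 12:25 PM UTC.
Dublin is UTC+0, so local arrival is the same: 12:25 PM on Dec 27.
Layover = 3:50 PM − 12:25 PM = 3 hours 25 minutes.

3 hours 25 minutes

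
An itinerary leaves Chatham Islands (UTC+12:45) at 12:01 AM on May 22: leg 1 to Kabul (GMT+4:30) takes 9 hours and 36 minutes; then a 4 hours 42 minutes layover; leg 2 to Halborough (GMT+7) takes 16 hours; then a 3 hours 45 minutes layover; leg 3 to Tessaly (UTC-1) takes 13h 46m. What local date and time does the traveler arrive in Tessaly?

10:05 AM on May 23

Convert departure to UTC: 12:01 AM − 12:45 = 11:16 AM UTC on May 21.
Add 9 hours and 36 minutes leg 1 → 8:52 PM UTC.
Add 4 hours and 42 minutes layover in Kabul → 1:34 AM UTC (May 22).
Add 16 hours leg 2 → 5:34 PM UTC.
Add 3 hours and 45 minutes layover in Halborough → 9:19 PM UTC.
Add 13 hours 46 minutes leg 3 → 11:05 AM UTC (May 23).
Tessaly is UTC−1:00, so local arrival = 11:05 AM − 1:00 = 10:05 AM on May 23.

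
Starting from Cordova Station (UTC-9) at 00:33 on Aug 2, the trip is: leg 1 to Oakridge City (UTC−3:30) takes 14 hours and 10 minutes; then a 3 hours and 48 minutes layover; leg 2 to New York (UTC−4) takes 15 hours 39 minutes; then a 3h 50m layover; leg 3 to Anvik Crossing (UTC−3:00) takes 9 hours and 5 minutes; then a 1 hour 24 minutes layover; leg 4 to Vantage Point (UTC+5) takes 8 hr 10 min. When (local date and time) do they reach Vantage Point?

22:39 on Aug 4

Convert departure to UTC: 00:33 + 9:00 = 09:33 UTC on Aug 2.
Add 14 hours and 10 minutes leg 1 → 23:43 UTC.
Add 3 hours and 48 minutes layover in Oakridge City → 03:31 UTC (Aug 3).
Add 15 hours and 39 minutes leg 2 → 19:10 UTC.
Add 3 hours and 50 minutes layover in New York → 23:00 UTC.
Add 9 hours 5 minutes leg 3 → 08:05 UTC (Aug 4).
Add 1 hour and 24 minutes layover in Anvik Crossing → 09:29 UTC.
Add 8 hours and 10 minutes leg 4 → 17:39 UTC.
Vantage Point is UTC+5:00, so local arrival = 17:39 + 5:00 = 22:39 on Aug 4.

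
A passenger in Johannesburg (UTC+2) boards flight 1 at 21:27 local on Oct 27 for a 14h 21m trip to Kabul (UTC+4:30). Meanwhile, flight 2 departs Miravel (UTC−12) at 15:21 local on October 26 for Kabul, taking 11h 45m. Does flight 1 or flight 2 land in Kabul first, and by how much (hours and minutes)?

the second, by 18 hours 42 minutes

Flight 1 in UTC: 21:27 − 2:00 = 19:27 on Oct 27.
+14 hours and 21 minutes → arrive 09:48 UTC on Oct 28.
Flight 2 in UTC: 15:21 + 12:00 = 03:21 on Oct 27.
+11 hours and 45 minutes → arrive 15:06 UTC on Oct 27.
Flight 2 lands earlier by 18 hours 42 minutes.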